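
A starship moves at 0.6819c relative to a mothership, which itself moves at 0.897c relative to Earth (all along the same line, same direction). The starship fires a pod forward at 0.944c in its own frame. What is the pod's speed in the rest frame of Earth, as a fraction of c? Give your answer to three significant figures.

First combine the pod and starship (S''→S'): u₁ = (0.944 + 0.6819)/(1 + 0.944×0.6819) = 1.6259/1.6437136 = 0.98916.
Then combine with the mothership (S'→S): u = (0.98916 + 0.897)/(1 + 0.98916×0.897) = 1.88616/1.88727652 = 0.99941.

0.999c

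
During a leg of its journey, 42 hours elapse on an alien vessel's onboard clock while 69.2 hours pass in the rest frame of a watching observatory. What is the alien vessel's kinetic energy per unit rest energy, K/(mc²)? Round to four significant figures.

0.6476

The time-dilation ratio gives γ = 69.2/42 = 1.64762.
K/(mc²) = γ − 1 = 1.64762 − 1 = 0.6476.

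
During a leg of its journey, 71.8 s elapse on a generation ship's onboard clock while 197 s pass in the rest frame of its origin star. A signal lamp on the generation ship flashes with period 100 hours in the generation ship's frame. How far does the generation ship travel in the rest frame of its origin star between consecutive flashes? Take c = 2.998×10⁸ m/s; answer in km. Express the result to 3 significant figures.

2.76×10^11 km

γ = Δt/Δτ = 197/71.8 = 2.74373.
β = √(1 − 1/γ²) = 0.93122. Lab-frame period = γτ = 2.74373×100 hours = 274.37 hours. Distance = βc × γτ = 0.93122 × 2.998×10⁸ m/s × 987732 s = 2.7575×10^14 m = 2.76×10^11 km.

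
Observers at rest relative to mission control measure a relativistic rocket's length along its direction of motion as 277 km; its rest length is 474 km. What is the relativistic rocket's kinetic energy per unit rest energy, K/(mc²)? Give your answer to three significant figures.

0.711

Length contraction gives γ = L₀/L = 474/277 = 1.71119.
Since K = (γ−1)mc², K/(mc²) = 1.71119 − 1 = 0.711.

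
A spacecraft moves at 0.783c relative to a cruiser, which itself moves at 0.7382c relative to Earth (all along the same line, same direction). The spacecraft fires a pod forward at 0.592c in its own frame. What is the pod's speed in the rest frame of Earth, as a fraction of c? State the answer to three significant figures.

Compose velocities in two stages. Stage 1 (into S'): u₁ = (0.592+0.783)/(1+0.592×0.783) = 0.93951.
Stage 2 (into S): u = (0.93951+0.7382)/(1+0.93951×0.7382) = 0.99065, so the speed is 0.991c.

0.991c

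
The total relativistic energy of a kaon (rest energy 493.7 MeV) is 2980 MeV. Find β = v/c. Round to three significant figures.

Total energy E = γmc² gives γ = 2980/493.7 = 6.0361.
Hence β = √(1 − 1/γ²) = √(1 − 0.0274465) = √0.9725535 = 0.986.

0.986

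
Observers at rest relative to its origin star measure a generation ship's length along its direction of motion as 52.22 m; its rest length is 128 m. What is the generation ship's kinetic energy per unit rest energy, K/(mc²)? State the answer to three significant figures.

1.45

γ = L₀/L = 128/52.22 = 2.45117.
K/(mc²) = γ − 1 = 2.45117 − 1 = 1.45.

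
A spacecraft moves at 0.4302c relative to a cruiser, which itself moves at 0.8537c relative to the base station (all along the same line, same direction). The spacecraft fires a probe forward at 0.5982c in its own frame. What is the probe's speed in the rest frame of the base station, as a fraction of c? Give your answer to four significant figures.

First combine the probe and spacecraft (S''→S'): u₁ = (0.5982 + 0.4302)/(1 + 0.5982×0.4302) = 1.0284/1.25734564 = 0.81791.
Then combine with the cruiser (S'→S): u = (0.81791 + 0.8537)/(1 + 0.81791×0.8537) = 1.67161/1.698249767 = 0.98431.

0.9843c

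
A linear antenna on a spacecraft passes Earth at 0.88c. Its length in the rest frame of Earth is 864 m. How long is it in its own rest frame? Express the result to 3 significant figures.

1820 m

Lorentz factor: γ = (1 − 0.7744)^(−1/2) = 2.1054.
Proper length: L₀ = γ·L = 2.1054 × 864 = 1820 m.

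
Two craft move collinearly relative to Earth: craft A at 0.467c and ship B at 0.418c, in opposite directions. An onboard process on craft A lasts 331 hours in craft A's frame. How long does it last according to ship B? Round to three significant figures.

492 hours

Transform craft A's velocity into ship B's frame: (0.467 + 0.418)/(1 + 0.467·0.418) = 0.885/1.195206, so the relative speed is 0.74046c.
At |u| = 0.74046c, γ = (1 − 0.548281)^(−1/2) = 1.4879.
Craft A's interval is proper; time dilation gives Δt_B = γΔτ = 1.4879 × 331 hours = 492 hours.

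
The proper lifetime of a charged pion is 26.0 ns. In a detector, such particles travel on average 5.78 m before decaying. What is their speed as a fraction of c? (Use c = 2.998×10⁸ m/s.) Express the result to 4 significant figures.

0.5956c

d = βγcτ ⇒ βγ = d/(cτ) = 5.780 m / (7.7948 m) = 0.74152.
β = (βγ)/√(1+(βγ)²) = 0.74152/√1.549852 = 0.5956.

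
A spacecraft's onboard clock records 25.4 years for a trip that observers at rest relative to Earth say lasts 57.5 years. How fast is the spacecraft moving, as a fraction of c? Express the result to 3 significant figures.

γ = Δt/Δτ = 57.5/25.4 = 2.2638.
β = √(1 − 1/γ²) = √(1 − 0.19513) = √0.80487 = 0.897.

0.897c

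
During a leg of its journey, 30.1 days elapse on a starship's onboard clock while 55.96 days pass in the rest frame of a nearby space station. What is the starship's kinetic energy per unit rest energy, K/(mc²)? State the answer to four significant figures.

From Δt = γΔτ: γ = 55.96/30.1 = 1.85914.
K/(mc²) = γ − 1 = 1.85914 − 1 = 0.8591.

0.8591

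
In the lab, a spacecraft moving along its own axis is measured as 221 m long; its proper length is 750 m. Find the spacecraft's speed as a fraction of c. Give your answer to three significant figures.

0.956c

Length contraction gives γ = L₀/L = 750/221 = 3.3937.
β = √(1 − 1/γ²) = √0.913173 = 0.956.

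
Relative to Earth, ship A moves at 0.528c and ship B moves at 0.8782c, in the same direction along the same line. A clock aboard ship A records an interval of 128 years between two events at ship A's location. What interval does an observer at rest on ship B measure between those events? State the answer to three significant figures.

The velocity of ship A relative to ship B is (0.528 − 0.8782)c / (1 − 0.528×0.8782) = −0.65298c; relative speed 0.65298c.
At |u| = 0.65298c, γ = (1 − 0.426383)^(−1/2) = 1.3203.
The clock on ship A records proper time, so ship B measures Δt = γΔτ = 1.3203 × 128 = 169 years.

169 years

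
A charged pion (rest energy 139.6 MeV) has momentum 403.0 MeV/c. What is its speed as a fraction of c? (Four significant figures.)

pc/(mc²) = 403.0/139.6 = 2.8868 = βγ = β/√(1−β²).
So β² = x²/(1 + x²) with x = 2.8868: x² = 8.33361, β² = 8.33361/9.33361 = 0.89286, β = 0.9449.

0.9449c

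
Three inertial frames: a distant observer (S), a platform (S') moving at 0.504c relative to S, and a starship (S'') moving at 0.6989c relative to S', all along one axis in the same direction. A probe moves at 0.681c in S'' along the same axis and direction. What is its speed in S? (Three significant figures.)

0.978c

Compose velocities in two stages. Stage 1 (into S'): u₁ = (0.681+0.6989)/(1+0.681×0.6989) = 0.93492.
Stage 2 (into S): u = (0.93492+0.504)/(1+0.93492×0.504) = 0.97806, so the speed is 0.978c.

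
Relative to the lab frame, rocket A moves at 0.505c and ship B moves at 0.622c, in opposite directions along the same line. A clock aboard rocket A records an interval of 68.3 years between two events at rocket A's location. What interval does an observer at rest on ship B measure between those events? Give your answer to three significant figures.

Transform rocket A's velocity into ship B's frame: (0.505 + 0.622)/(1 + 0.505·0.622) = 1.127/1.31411, so the relative speed is 0.85761c.
At |u| = 0.85761c, γ = (1 − 0.735495)^(−1/2) = 1.9444.
Rocket A's interval is proper; time dilation gives Δt_B = γΔτ = 1.9444 × 68.3 years = 133 years.

133 years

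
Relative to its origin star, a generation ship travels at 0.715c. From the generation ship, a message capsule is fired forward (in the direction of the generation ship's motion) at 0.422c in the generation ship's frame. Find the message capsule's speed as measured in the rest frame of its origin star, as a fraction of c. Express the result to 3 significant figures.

In units of c, u = (u' + v)/(1 + u'v) with u' = 0.422 and v = 0.715.
Numerator: 0.422 + 0.715 = 1.137. Denominator: 1 + (0.422)(0.715) = 1.30173.
u = 1.137/1.30173 = 0.87345, so the speed is 0.873c.

0.873c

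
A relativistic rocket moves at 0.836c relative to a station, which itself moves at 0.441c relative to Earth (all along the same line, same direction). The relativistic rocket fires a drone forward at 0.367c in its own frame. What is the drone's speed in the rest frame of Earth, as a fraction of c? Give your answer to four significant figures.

First combine the drone and relativistic rocket (S''→S'): u₁ = (0.367 + 0.836)/(1 + 0.367×0.836) = 1.203/1.306812 = 0.92056.
Then combine with the station (S'→S): u = (0.92056 + 0.441)/(1 + 0.92056×0.441) = 1.36156/1.40596696 = 0.96842.

0.9684c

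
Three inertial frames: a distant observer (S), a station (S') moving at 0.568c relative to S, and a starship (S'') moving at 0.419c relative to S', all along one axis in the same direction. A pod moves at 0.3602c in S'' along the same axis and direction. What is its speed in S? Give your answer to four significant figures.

0.8992c

Apply u = (u'+v)/(1+u'v) twice. Pod in the station frame: (0.3602+0.419)/(1+0.3602·0.419) = 0.7792/1.1509238 = 0.67702c.
That velocity, transformed to the rest frame of a distant observer: (0.67702+0.568)/(1+0.67702·0.568) = 1.24502/1.38454736 = 0.89923c.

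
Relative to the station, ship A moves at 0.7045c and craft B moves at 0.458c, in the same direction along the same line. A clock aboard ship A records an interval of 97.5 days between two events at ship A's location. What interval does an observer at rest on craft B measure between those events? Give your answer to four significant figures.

104.7 days

Speed of ship A in craft B's frame: u = (v_A − v_B)/(1 − v_A v_B/c²) = (0.7045 − 0.458)/(1 − 0.7045×0.458) = 0.2465/0.677339 = 0.36392; |u| = 0.36392c.
At |u| = 0.36392c, γ = (1 − 0.132438)^(−1/2) = 1.0736.
Ship A's interval is proper; time dilation gives Δt_B = γΔτ = 1.0736 × 97.5 days = 104.7 days.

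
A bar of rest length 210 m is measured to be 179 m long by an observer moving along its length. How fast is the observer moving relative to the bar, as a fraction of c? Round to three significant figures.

0.523c

Length contraction gives γ = L₀/L = 210/179 = 1.1732.
β = √(1 − 1/γ²) = √0.273466 = 0.523.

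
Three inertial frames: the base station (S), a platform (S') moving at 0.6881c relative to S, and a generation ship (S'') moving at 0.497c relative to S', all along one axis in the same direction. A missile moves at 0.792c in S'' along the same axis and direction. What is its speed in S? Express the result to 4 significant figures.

0.9857c

Compose velocities in two stages. Stage 1 (into S'): u₁ = (0.792+0.497)/(1+0.792×0.497) = 0.92493.
Stage 2 (into S): u = (0.92493+0.6881)/(1+0.92493×0.6881) = 0.98569, so the speed is 0.9857c.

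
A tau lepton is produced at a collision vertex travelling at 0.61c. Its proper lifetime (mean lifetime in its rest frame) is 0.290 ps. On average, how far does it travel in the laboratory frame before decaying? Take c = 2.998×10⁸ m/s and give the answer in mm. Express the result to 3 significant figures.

Lorentz factor: γ = (1 − 0.3721)^(−1/2) = 1.262.
Lab-frame lifetime: Δt = γτ = 1.262 × 0.290 ps = 0.36598 ps.
Distance: d = vΔt = 0.61 × 2.998×10⁸ m/s × 3.6598×10^-13 s = 6.69×10^-5 m = 0.0669 mm.

0.0669 mm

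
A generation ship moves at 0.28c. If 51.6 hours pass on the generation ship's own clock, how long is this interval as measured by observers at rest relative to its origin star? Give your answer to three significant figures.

53.8 hours

γ = 1/√(1 − β²) = 1/√(1 − 0.0784) = 1/√0.9216 = 1/0.96 = 1.0417.
The onboard clock measures proper time, so the interval in the rest frame of its origin star is dilated: Δt = γ·Δτ = 1.0417 × 51.6 hours = 53.8 hours.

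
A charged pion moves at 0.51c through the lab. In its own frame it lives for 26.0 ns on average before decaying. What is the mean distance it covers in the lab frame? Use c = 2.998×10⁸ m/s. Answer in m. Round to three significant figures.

4.62 m

γ = 1/√(1 − β²) = 1/√(1 − 0.2601) = 1/√0.7399 = 1/0.860174 = 1.1626.
Lab-frame lifetime: Δt = γτ = 1.1626 × 26.0 ns = 30.228 ns.
Distance: d = vΔt = 0.51 × 2.998×10⁸ m/s × 3.0228×10^-8 s = 4.62 m.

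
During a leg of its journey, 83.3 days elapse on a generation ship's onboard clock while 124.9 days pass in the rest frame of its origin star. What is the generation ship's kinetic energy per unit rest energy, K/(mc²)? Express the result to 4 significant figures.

0.4994

γ = Δt/Δτ = 124.9/83.3 = 1.4994.
K/(mc²) = γ − 1 = 1.4994 − 1 = 0.4994.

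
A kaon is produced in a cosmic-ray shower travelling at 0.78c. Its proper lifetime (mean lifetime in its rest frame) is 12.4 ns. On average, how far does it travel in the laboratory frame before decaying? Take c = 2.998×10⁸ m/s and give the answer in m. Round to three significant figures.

β² = 0.6084, so γ = 1/√0.3916 = 1.598.
Lab-frame lifetime: Δt = γτ = 1.598 × 12.4 ns = 19.815 ns.
Distance: d = vΔt = 0.78 × 2.998×10⁸ m/s × 1.9815×10^-8 s = 4.63 m.

4.63 m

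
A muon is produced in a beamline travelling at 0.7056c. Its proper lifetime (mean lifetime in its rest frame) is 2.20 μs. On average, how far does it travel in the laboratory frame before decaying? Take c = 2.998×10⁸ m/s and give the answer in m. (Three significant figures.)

657 m

Lorentz factor: γ = (1 − 0.49787136)^(−1/2) = 1.4112.
Lab-frame lifetime: Δt = γτ = 1.4112 × 2.20 μs = 3.1046 μs.
Distance: d = vΔt = 0.7056 × 2.998×10⁸ m/s × 3.1046×10^-6 s = 657 m.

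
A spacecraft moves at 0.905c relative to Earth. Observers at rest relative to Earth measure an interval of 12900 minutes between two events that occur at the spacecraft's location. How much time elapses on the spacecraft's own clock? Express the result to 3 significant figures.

5490 minutes

With β = 0.905, γ = 1/√(1 − 0.905²) = 1/√0.180975 = 2.3507.
The spacecraft's clock runs slow as seen from Earth, so Δτ = Δt/γ = 12900/2.3507 = 5490 minutes.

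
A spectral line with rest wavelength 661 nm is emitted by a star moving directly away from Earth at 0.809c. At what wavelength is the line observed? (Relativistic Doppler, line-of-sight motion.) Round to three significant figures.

2030 nm

Relativistic Doppler for wavelength: λ_obs = λ_src · √((1+β)/(1−β)).
With β = 0.809: factor = √(1.809/0.191) = 3.0775.
λ_obs = 661 × 3.0775 = 2030 nm.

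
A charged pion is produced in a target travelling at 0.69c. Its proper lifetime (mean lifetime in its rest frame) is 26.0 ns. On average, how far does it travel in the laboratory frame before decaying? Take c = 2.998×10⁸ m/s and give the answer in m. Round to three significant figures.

7.43 m

γ = 1/√(1 − β²) = 1/√(1 − 0.4761) = 1/√0.5239 = 1/0.723809 = 1.3816.
Lab-frame lifetime: Δt = γτ = 1.3816 × 26.0 ns = 35.922 ns.
Distance: d = vΔt = 0.69 × 2.998×10⁸ m/s × 3.5922×10^-8 s = 7.43 m.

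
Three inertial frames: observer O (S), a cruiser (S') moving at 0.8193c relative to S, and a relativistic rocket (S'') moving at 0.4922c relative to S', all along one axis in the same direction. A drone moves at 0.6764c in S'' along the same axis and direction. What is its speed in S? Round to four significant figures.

Compose velocities in two stages. Stage 1 (into S'): u₁ = (0.6764+0.4922)/(1+0.6764×0.4922) = 0.87672.
Stage 2 (into S): u = (0.87672+0.8193)/(1+0.87672×0.8193) = 0.98704, so the speed is 0.9870c.

0.9870c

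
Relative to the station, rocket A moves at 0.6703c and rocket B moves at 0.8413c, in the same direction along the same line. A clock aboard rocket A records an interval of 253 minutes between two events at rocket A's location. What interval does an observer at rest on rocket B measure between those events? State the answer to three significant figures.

275 minutes

The velocity of rocket A relative to rocket B is (0.6703 − 0.8413)c / (1 − 0.6703×0.8413) = −0.39213c; relative speed 0.39213c.
γ for this relative speed: γ = 1/√(1 − 0.153766) = 1.0871.
The clock on rocket A records proper time, so rocket B measures Δt = γΔτ = 1.0871 × 253 = 275 minutes.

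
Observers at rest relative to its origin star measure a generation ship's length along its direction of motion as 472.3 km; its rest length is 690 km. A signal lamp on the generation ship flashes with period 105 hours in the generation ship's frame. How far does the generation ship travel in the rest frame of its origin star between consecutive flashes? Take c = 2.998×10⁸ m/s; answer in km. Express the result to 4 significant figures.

From L = L₀/γ: γ = 690/472.3 = 1.46094.
β = √(1 − 1/γ²) = 0.72902. Lab-frame period = γτ = 1.46094×105 hours = 153.4 hours. Distance = βc × γτ = 0.72902 × 2.998×10⁸ m/s × 552240 s = 1.2070×10^14 m = 1.207×10^11 km.

1.207×10^11 km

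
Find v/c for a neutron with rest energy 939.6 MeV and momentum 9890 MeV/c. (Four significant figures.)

0.9955

βγ = pc/(mc²) = 9890/939.6 = 10.526.
Since γ² = 1 + (βγ)² = 111.797, γ = √111.797 = 10.5734, and β = (βγ)/γ = 10.526/10.5734 = 0.9955.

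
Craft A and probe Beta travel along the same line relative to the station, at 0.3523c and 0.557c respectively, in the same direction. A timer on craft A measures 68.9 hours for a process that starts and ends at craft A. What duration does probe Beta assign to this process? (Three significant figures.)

The velocity of craft A relative to probe Beta is (0.3523 − 0.557)c / (1 − 0.3523×0.557) = −0.25468c; relative speed 0.25468c.
γ for this relative speed: γ = 1/√(1 − 0.0648619) = 1.0341.
The clock on craft A records proper time, so probe Beta measures Δt = γΔτ = 1.0341 × 68.9 = 71.2 hours.

71.2 hours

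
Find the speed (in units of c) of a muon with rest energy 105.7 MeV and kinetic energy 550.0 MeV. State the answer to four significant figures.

0.9869c

K = (γ−1)mc², so γ = 1 + 550.0/105.7 = 6.2034.
Then v/c = √(1 − γ⁻²) = √(1 − 0.0259861) = √0.9740139 = 0.9869.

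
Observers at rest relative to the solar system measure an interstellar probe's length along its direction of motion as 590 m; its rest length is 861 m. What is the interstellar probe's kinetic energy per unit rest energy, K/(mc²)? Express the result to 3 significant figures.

0.459

γ = L₀/L = 861/590 = 1.45932.
Since K = (γ−1)mc², K/(mc²) = 1.45932 − 1 = 0.459.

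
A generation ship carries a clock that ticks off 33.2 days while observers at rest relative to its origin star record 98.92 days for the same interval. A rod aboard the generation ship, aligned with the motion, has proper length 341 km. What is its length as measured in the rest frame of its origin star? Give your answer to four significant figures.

γ = Δt/Δτ = 98.92/33.2 = 2.97952.
The rod contracts by the same γ: 341 km / 2.97952 = 114.4 km.

114.4 km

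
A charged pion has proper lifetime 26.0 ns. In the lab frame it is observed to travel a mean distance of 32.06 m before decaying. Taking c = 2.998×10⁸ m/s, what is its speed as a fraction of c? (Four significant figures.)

0.9717c

d = βγcτ ⇒ βγ = d/(cτ) = 32.06 m / (7.7948 m) = 4.113.
β = (βγ)/√(1+(βγ)²) = 4.113/√17.9168 = 0.9717.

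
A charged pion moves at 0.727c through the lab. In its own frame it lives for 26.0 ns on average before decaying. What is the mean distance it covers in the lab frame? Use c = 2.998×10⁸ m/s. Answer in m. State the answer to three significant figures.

γ = 1/√(1 − β²) = 1/√(1 − 0.528529) = 1/√0.471471 = 1/0.686637 = 1.4564.
Lab-frame lifetime: Δt = γτ = 1.4564 × 26.0 ns = 37.866 ns.
Distance: d = vΔt = 0.727 × 2.998×10⁸ m/s × 3.7866×10^-8 s = 8.25 m.

8.25 m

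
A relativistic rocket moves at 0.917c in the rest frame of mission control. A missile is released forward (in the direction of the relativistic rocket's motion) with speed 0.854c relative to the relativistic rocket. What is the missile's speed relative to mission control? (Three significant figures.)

0.993c

Relativistic velocity addition: u = (u' + v)/(1 + u'v/c²), with u' = 0.854c and v = 0.917c.
Numerator: 0.854 + 0.917 = 1.771. Denominator: 1 + (0.854)(0.917) = 1.783118.
u = 1.771/1.783118 = 0.9932, so the speed is 0.993c.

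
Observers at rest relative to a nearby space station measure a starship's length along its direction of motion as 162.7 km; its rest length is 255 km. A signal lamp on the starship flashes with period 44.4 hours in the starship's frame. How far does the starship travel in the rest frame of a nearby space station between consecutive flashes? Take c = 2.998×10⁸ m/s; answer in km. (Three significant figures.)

γ = L₀/L = 255/162.7 = 1.5673.
β = √(1 − 1/γ²) = 0.77. Lab-frame period = γτ = 1.5673×44.4 hours = 69.588 hours. Distance = βc × γτ = 0.77 × 2.998×10⁸ m/s × 250516.8 s = 5.7831×10^13 m = 5.78×10^10 km.

5.78×10^10 km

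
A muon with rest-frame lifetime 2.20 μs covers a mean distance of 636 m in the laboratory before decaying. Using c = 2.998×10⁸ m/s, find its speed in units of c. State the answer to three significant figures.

Let x = d/(cτ) = 636.0 m / (2.998×10⁸ m/s × 2.200×10^-6 s) = 0.96428. Since d = βγcτ, x = βγ = β/√(1−β²).
Solving: β² = x²/(1+x²) = 0.929836/1.929836 = 0.481821, so β = 0.694.

0.694c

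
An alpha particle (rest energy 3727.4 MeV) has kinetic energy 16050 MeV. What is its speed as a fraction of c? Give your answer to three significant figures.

γ = 1 + K/(mc²) = 1 + 16050/3727.4 = 5.306.
β = √(1 − 1/γ²) = √(1 − 0.0355194) = √0.9644806 = 0.982.

0.982c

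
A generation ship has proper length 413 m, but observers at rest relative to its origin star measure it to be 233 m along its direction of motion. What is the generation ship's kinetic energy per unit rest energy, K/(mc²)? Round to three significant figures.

Length contraction gives γ = L₀/L = 413/233 = 1.77253.
Since K = (γ−1)mc², K/(mc²) = 1.77253 − 1 = 0.773.

0.773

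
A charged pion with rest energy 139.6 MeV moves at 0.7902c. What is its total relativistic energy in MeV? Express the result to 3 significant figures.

Lorentz factor: γ = (1 − 0.62441604)^(−1/2) = 1.6317.
Total energy: E = γmc² = 1.6317 × 139.6 MeV = 228 MeV.

228 MeV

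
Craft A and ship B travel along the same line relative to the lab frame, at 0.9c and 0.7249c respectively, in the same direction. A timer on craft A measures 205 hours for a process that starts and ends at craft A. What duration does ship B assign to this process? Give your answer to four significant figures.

Transform craft A's velocity into ship B's frame: (0.9 − 0.7249)/(1 − 0.9·0.7249) = 0.1751/0.34759, so the relative speed is 0.50375c.
At |u| = 0.50375c, γ = (1 − 0.253764)^(−1/2) = 1.1576.
Craft A's interval is proper; time dilation gives Δt_B = γΔτ = 1.1576 × 205 hours = 237.3 hours.

237.3 hours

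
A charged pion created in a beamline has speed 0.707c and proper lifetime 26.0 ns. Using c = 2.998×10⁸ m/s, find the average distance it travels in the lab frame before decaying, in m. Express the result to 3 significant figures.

7.79 m

With β = 0.707, γ = 1/√(1 − 0.707²) = 1/√0.500151 = 1.414.
Lab-frame lifetime: Δt = γτ = 1.414 × 26.0 ns = 36.764 ns.
Distance: d = vΔt = 0.707 × 2.998×10⁸ m/s × 3.6764×10^-8 s = 7.79 m.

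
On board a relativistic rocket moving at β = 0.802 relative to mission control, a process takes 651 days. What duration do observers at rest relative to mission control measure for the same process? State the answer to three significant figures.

β² = 0.643204, so γ = 1/√0.356796 = 1.6741.
The onboard clock measures proper time, so the interval in the rest frame of mission control is dilated: Δt = γ·Δτ = 1.6741 × 651 days = 1090 days.

1090 days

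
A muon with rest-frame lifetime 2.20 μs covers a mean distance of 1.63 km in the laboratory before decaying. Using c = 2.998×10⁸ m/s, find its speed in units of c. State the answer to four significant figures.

Lab distance = (lab lifetime)·v = γτ·βc, so βγ = d/(cτ) = 1630/(2.998×10⁸ × 2.200×10^-6) = 2.4713.
With βγ = 2.4713: γ² = 1 + (βγ)² = 7.10732, and β = (βγ)/γ = 2.4713/2.66596 = 0.9270.

0.9270c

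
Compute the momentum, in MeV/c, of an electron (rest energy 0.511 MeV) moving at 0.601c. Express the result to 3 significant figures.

γ = 1/√(1 − β²) = 1/√(1 − 0.361201) = 1/√0.638799 = 1/0.799249 = 1.2512.
Momentum: p = γβ·mc = 1.2512 × 0.601 × 0.511 MeV/c = 0.384 MeV/c.

0.384 MeV/c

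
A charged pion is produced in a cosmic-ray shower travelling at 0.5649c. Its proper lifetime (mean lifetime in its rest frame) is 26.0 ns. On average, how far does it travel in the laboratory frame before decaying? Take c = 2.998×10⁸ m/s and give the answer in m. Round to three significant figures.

5.34 m

γ = 1/√(1 − β²) = 1/√(1 − 0.31911201) = 1/√0.68088799 = 1/0.825159 = 1.2119.
Lab-frame lifetime: Δt = γτ = 1.2119 × 26.0 ns = 31.509 ns.
Distance: d = vΔt = 0.5649 × 2.998×10⁸ m/s × 3.1509×10^-8 s = 5.34 m.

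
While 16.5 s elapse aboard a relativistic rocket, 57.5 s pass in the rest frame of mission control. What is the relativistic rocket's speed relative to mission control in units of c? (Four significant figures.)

0.9579c

γ = Δt/Δτ = 57.5/16.5 = 3.4848.
β = √(1 − 1/γ²) = √(1 − 0.0823463) = √0.9176537 = 0.9579.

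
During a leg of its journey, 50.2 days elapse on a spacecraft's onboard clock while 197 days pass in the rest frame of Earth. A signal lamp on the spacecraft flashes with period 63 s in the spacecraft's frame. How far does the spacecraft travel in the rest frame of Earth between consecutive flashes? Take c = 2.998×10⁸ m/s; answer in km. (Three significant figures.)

The time-dilation ratio gives γ = 197/50.2 = 3.9243.
β = √(1 − 1/γ²) = 0.96699. Lab-frame period = γτ = 3.9243×63 s = 247.23 s. Distance = βc × γτ = 0.96699 × 2.998×10⁸ m/s × 247.23 s = 7.1673×10^10 m = 7.17×10^7 km.

7.17×10^7 km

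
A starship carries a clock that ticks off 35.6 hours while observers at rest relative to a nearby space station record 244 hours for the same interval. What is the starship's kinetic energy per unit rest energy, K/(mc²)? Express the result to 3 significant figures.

γ = Δt/Δτ = 244/35.6 = 6.85393.
K/(mc²) = γ − 1 = 6.85393 − 1 = 5.85.

5.85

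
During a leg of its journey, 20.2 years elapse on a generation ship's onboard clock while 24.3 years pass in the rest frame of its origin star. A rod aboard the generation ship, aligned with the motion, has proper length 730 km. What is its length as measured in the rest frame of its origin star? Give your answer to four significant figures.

From Δt = γΔτ: γ = 24.3/20.2 = 1.20297.
The rod contracts by the same γ: 730 km / 1.20297 = 606.8 km.

606.8 km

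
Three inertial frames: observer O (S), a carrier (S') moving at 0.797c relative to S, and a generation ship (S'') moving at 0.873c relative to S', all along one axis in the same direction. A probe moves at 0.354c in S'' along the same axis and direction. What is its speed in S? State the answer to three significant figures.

0.993c

Apply u = (u'+v)/(1+u'v) twice. Probe in the carrier frame: (0.354+0.873)/(1+0.354·0.873) = 1.227/1.309042 = 0.93733c.
That velocity, transformed to the rest frame of observer O: (0.93733+0.797)/(1+0.93733·0.797) = 1.73433/1.74705201 = 0.99272c.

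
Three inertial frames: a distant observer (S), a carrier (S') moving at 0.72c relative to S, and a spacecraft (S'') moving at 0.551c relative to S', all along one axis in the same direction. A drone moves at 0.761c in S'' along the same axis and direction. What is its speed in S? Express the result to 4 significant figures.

Apply u = (u'+v)/(1+u'v) twice. Drone in the carrier frame: (0.761+0.551)/(1+0.761·0.551) = 1.312/1.419311 = 0.92439c.
That velocity, transformed to the rest frame of a distant observer: (0.92439+0.72)/(1+0.92439·0.72) = 1.64439/1.6655608 = 0.98729c.

0.9873c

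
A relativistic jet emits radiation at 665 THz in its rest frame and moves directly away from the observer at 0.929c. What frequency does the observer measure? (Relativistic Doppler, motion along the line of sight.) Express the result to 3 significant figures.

128 THz

Relativistic Doppler (source moving away): f_obs = f_src · √((1−β)/(1+β)).
With β = 0.929: factor = √(0.071/1.929) = 0.19185.
f_obs = 665 × 0.19185 = 128 THz.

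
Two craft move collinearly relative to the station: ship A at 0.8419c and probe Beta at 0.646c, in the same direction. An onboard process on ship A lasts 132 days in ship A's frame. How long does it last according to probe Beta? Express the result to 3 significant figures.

The velocity of ship A relative to probe Beta is (0.8419 − 0.646)c / (1 − 0.8419×0.646) = 0.42948c; relative speed 0.42948c.
γ for this relative speed: γ = 1/√(1 − 0.184453) = 1.1073.
The clock on ship A records proper time, so probe Beta measures Δt = γΔτ = 1.1073 × 132 = 146 days.

146 days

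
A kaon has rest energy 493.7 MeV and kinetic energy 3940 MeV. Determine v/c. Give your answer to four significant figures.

K = (γ−1)mc², so γ = 1 + 3940/493.7 = 8.9806.
Then v/c = √(1 − γ⁻²) = √(1 − 0.0123991) = √0.9876009 = 0.9938.

0.9938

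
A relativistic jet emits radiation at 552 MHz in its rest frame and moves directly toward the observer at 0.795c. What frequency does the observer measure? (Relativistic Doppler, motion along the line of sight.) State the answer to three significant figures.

1630 MHz

Relativistic Doppler (source moving toward): f_obs = f_src · √((1+β)/(1−β)).
With β = 0.795: factor = √(1.795/0.205) = 2.9591.
f_obs = 552 × 2.9591 = 1630 MHz.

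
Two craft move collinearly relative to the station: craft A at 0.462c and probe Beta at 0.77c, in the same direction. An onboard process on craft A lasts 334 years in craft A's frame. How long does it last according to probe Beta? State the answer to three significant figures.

Transform craft A's velocity into probe Beta's frame: (0.462 − 0.77)/(1 − 0.462·0.77) = −0.308/0.64426, so the relative speed is 0.47807c.
At |u| = 0.47807c, γ = (1 − 0.228551)^(−1/2) = 1.1385.
The clock on craft A records proper time, so probe Beta measures Δt = γΔτ = 1.1385 × 334 = 380 years.

380 years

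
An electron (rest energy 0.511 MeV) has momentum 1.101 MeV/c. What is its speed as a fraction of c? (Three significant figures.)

pc/(mc²) = 1.101/0.511 = 2.1546 = βγ = β/√(1−β²).
So β² = x²/(1 + x²) with x = 2.1546: x² = 4.6423, β² = 4.6423/5.6423 = 0.822767, β = 0.907.

0.907c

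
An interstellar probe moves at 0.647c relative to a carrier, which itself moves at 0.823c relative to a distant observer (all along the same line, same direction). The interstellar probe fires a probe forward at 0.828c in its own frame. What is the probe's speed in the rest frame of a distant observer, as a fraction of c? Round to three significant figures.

Apply u = (u'+v)/(1+u'v) twice. Probe in the carrier frame: (0.828+0.647)/(1+0.828·0.647) = 1.475/1.535716 = 0.96046c.
That velocity, transformed to the rest frame of a distant observer: (0.96046+0.823)/(1+0.96046·0.823) = 1.78346/1.79045858 = 0.99609c.

0.996c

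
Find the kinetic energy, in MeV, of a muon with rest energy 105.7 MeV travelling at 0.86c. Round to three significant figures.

101 MeV

Lorentz factor: γ = (1 − 0.7396)^(−1/2) = 1.95965.
Kinetic energy: K = (γ − 1)mc² = (1.95965 − 1) × 105.7 MeV = 0.95965 × 105.7 = 101 MeV.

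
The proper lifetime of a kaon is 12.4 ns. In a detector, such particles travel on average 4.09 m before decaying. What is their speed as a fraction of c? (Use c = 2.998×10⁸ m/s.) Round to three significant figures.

0.740c

Let x = d/(cτ) = 4.090 m / (2.998×10⁸ m/s × 1.240×10^-8 s) = 1.1002. Since d = βγcτ, x = βγ = β/√(1−β²).
Solving: β² = x²/(1+x²) = 1.21044/2.21044 = 0.547601, so β = 0.740.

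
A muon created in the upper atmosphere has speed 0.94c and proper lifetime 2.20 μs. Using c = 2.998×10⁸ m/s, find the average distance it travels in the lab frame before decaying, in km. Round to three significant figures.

γ = 1/√(1 − β²) = 1/√(1 − 0.8836) = 1/√0.1164 = 1/0.341174 = 2.9311.
Lab-frame lifetime: Δt = γτ = 2.9311 × 2.20 μs = 6.4484 μs.
Distance: d = vΔt = 0.94 × 2.998×10⁸ m/s × 6.4484×10^-6 s = 1820 m = 1.82 km.

1.82 km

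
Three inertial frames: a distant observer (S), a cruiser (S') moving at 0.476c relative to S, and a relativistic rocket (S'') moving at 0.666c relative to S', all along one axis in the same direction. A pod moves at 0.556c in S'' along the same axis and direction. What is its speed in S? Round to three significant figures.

Compose velocities in two stages. Stage 1 (into S'): u₁ = (0.556+0.666)/(1+0.556×0.666) = 0.89178.
Stage 2 (into S): u = (0.89178+0.476)/(1+0.89178×0.476) = 0.96019, so the speed is 0.960c.

0.960c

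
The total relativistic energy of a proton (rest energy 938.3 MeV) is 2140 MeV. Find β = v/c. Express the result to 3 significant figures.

0.899

γ = E/(mc²) = 2140/938.3 = 2.2807.
β = √(1 − 1/γ²) = √(1 − 0.192249) = √0.807751 = 0.899.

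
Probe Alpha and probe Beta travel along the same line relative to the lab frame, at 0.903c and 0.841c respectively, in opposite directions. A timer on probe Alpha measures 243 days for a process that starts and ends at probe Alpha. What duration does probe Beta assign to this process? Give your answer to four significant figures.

Transform probe Alpha's velocity into probe Beta's frame: (0.903 + 0.841)/(1 + 0.903·0.841) = 1.744/1.759423, so the relative speed is 0.99123c.
At |u| = 0.99123c, γ = (1 − 0.982537)^(−1/2) = 7.5673.
The clock on probe Alpha records proper time, so probe Beta measures Δt = γΔτ = 7.5673 × 243 = 1839 days.

1839 days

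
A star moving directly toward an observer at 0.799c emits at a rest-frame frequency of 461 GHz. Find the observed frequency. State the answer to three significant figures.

Relativistic Doppler (source moving toward): f_obs = f_src · √((1+β)/(1−β)).
With β = 0.799: factor = √(1.799/0.201) = 2.9917.
f_obs = 461 × 2.9917 = 1380 GHz.

1380 GHz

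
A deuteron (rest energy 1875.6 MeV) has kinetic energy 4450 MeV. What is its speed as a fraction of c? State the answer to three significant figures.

0.955c

K = (γ−1)mc², so γ = 1 + 4450/1875.6 = 3.3726.
Then v/c = √(1 − γ⁻²) = √(1 − 0.0879165) = √0.9120835 = 0.955.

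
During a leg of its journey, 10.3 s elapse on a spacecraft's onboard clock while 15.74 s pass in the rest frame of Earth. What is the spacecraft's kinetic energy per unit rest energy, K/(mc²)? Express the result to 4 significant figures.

γ = Δt/Δτ = 15.74/10.3 = 1.52816.
K/(mc²) = γ − 1 = 1.52816 − 1 = 0.5282.

0.5282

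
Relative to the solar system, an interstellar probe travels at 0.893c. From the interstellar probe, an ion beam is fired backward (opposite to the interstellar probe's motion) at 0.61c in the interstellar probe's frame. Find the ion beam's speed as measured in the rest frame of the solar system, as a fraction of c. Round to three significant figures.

0.622c

In units of c, u = (u' + v)/(1 + u'v) with u' = −0.61 and v = 0.893.
Numerator: −0.61 + 0.893 = 0.283. Denominator: 1 + (−0.61)(0.893) = 0.45527.
u = 0.283/0.45527 = 0.62161, so the speed is 0.622c.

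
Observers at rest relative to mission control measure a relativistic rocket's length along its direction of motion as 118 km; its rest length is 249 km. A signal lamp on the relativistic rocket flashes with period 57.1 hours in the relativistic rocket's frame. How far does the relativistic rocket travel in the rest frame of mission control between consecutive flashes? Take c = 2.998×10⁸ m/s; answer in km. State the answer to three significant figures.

1.15×10^11 km

γ = L₀/L = 249/118 = 2.11017.
β = √(1 − 1/γ²) = 0.88058. Lab-frame period = γτ = 2.11017×57.1 hours = 120.49 hours. Distance = βc × γτ = 0.88058 × 2.998×10⁸ m/s × 433764 s = 1.1451×10^14 m = 1.15×10^11 km.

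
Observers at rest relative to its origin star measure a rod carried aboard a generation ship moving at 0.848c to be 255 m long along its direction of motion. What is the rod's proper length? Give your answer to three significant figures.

481 m

γ = 1/√(1 − β²) = 1/√(1 − 0.719104) = 1/√0.280896 = 1/0.529996 = 1.8868.
Proper length: L₀ = γ·L = 1.8868 × 255 = 481 m.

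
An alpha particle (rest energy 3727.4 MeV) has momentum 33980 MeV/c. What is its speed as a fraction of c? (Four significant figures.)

0.9940c

pc/(mc²) = 33980/3727.4 = 9.1163 = βγ = β/√(1−β²).
So β² = x²/(1 + x²) with x = 9.1163: x² = 83.1069, β² = 83.1069/84.1069 = 0.98811, β = 0.9940.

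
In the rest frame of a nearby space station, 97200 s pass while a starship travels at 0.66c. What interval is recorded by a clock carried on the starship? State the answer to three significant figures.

73000 s

γ = 1/√(1 − β²) = 1/√(1 − 0.4356) = 1/√0.5644 = 1/0.751266 = 1.3311.
The moving clock records proper time: Δτ = Δt/γ = 97200/1.3311 = 73000 s.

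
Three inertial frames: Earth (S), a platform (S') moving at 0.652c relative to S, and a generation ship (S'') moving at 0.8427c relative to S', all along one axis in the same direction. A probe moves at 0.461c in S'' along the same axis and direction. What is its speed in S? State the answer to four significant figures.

0.9868c

Apply u = (u'+v)/(1+u'v) twice. Probe in the platform frame: (0.461+0.8427)/(1+0.461·0.8427) = 1.3037/1.3884847 = 0.93894c.
That velocity, transformed to the rest frame of Earth: (0.93894+0.652)/(1+0.93894·0.652) = 1.59094/1.61218888 = 0.98682c.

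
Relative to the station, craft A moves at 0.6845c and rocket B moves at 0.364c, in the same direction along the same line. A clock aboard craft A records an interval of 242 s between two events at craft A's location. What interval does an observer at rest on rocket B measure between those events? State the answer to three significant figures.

268 s

Transform craft A's velocity into rocket B's frame: (0.6845 − 0.364)/(1 − 0.6845·0.364) = 0.3205/0.750842, so the relative speed is 0.42685c.
γ for this relative speed: γ = 1/√(1 − 0.182201) = 1.1058.
The clock on craft A records proper time, so rocket B measures Δt = γΔτ = 1.1058 × 242 = 268 s.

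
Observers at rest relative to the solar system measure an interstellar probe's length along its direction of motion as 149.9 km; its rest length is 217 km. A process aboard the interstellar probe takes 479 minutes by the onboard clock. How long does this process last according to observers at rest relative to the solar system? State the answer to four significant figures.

693.4 minutes

From L = L₀/γ: γ = 217/149.9 = 1.44763.
The same γ dilates the second interval: 1.44763 × 479 minutes = 693.4 minutes.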